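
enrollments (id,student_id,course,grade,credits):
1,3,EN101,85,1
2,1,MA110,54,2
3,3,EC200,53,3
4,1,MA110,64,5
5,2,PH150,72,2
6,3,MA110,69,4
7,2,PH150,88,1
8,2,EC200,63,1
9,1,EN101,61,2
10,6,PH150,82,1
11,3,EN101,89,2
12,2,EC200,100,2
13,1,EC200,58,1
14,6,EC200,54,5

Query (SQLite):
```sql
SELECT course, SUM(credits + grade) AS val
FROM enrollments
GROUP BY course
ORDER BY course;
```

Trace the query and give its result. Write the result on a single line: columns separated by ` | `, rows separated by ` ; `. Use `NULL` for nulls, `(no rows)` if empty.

EC200 | 340 ; EN101 | 240 ; MA110 | 198 ; PH150 | 246

For each row compute credits + grade.
Group by course; take SUM of the expression per group.
  EC200: ids {3, 8, 12, 13, 14} → SUM(credits + grade)=340
  EN101: ids {1, 9, 11} → SUM(credits + grade)=240
  MA110: ids {2, 4, 6} → SUM(credits + grade)=198
  PH150: ids {5, 7, 10} → SUM(credits + grade)=246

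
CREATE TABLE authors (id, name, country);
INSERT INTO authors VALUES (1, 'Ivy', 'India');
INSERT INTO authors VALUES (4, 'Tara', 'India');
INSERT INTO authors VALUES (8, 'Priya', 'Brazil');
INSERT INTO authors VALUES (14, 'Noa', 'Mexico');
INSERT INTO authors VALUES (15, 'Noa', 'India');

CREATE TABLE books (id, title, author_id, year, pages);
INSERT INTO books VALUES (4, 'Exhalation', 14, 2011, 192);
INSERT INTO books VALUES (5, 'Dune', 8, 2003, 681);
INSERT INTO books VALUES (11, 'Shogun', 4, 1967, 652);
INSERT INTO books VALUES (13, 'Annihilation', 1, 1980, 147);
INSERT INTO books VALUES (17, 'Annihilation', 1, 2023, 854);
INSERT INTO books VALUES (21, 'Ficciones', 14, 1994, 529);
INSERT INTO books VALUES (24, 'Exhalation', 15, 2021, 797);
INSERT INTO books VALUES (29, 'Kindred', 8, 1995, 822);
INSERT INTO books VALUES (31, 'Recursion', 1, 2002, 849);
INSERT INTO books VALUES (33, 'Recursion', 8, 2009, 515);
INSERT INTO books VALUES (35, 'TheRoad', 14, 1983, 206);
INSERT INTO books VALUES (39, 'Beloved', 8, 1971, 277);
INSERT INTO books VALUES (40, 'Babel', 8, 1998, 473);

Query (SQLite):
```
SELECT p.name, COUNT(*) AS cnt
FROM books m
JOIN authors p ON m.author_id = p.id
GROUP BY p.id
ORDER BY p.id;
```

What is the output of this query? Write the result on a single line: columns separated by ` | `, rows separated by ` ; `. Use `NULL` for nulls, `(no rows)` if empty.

Ivy | 3 ; Tara | 1 ; Priya | 5 ; Noa | 3 ; Noa | 1

Join each books row to its authors via author_id.
Group joined rows by authors.id; compute COUNT(*) per group.
  1: ids {13, 17, 31} → COUNT(*)=3
  4: ids {11} → COUNT(*)=1
  8: ids {5, 29, 33, 39, 40} → COUNT(*)=5
  14: ids {4, 21, 35} → COUNT(*)=3
  15: ids {24} → COUNT(*)=1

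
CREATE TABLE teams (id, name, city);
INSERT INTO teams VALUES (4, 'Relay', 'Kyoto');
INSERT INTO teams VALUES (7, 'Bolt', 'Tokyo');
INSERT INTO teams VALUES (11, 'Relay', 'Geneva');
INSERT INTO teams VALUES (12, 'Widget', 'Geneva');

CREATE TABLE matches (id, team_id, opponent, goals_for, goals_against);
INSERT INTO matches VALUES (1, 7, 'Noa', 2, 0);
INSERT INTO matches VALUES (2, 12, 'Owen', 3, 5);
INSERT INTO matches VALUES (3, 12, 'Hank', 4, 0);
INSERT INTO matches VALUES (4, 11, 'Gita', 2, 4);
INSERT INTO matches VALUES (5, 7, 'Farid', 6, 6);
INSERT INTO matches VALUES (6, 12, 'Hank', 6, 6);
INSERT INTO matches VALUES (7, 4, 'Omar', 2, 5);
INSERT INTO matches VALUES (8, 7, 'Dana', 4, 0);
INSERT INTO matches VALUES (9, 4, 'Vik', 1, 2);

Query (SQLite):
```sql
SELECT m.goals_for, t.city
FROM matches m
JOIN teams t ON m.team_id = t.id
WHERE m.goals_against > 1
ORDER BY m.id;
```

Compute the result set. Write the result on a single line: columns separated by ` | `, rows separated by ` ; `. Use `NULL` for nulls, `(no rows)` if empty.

3 | Geneva ; 2 | Geneva ; 6 | Tokyo ; 6 | Geneva ; 2 | Kyoto ; 1 | Kyoto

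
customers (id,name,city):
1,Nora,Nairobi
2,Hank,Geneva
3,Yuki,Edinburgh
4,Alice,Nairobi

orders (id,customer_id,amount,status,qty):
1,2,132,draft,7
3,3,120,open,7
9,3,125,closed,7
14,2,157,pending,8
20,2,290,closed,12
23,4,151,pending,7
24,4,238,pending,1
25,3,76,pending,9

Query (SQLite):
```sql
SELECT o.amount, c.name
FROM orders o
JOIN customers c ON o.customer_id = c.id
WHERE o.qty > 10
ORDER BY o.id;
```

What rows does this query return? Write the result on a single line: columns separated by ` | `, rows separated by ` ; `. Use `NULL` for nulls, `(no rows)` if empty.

Each orders row matches the customers row where customer_id = customers.id.
Then keep rows with o.qty > 10.

290 | Hank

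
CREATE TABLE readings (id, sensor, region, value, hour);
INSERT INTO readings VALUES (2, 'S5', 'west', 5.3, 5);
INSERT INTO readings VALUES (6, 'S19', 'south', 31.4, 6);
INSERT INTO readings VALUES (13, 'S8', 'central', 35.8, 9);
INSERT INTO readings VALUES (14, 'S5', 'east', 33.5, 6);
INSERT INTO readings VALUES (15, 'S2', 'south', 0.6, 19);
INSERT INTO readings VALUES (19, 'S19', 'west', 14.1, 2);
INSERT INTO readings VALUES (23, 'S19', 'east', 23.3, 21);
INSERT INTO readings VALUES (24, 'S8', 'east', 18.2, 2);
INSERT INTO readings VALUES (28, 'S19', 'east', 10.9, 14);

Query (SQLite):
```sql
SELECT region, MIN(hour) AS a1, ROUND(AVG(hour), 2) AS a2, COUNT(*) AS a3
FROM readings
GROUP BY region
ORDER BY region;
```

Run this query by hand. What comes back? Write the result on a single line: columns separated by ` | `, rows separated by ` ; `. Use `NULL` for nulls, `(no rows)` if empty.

Group readings by region.
Per group compute: MIN(hour), ROUND(AVG(hour), 2), COUNT(*).
  central: ids {13} → MIN(hour)=9, ROUND(AVG(hour), 2)=9, COUNT(*)=1
  east: ids {14, 23, 24, 28} → MIN(hour)=2, ROUND(AVG(hour), 2)=10.75, COUNT(*)=4
  south: ids {6, 15} → MIN(hour)=6, ROUND(AVG(hour), 2)=12.5, COUNT(*)=2
  west: ids {2, 19} → MIN(hour)=2, ROUND(AVG(hour), 2)=3.5, COUNT(*)=2

central | 9 | 9 | 1 ; east | 2 | 10.75 | 4 ; south | 6 | 12.5 | 2 ; west | 2 | 3.5 | 2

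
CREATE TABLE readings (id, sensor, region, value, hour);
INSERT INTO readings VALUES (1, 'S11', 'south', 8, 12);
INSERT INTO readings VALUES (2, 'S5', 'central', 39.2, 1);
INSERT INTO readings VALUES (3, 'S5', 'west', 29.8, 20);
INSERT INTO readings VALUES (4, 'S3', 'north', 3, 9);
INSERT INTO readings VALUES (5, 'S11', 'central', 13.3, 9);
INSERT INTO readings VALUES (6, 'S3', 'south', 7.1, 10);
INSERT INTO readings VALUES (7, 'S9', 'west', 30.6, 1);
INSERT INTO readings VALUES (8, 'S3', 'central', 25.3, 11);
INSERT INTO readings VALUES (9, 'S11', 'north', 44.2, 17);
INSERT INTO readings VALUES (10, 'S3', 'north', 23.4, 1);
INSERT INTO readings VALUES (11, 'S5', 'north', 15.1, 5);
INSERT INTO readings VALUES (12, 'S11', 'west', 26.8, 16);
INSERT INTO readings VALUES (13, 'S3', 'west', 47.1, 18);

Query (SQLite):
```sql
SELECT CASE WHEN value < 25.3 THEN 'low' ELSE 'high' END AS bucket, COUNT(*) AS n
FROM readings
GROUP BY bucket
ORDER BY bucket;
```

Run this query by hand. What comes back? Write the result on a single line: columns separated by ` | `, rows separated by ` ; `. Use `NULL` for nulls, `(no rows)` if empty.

high | 7 ; low | 6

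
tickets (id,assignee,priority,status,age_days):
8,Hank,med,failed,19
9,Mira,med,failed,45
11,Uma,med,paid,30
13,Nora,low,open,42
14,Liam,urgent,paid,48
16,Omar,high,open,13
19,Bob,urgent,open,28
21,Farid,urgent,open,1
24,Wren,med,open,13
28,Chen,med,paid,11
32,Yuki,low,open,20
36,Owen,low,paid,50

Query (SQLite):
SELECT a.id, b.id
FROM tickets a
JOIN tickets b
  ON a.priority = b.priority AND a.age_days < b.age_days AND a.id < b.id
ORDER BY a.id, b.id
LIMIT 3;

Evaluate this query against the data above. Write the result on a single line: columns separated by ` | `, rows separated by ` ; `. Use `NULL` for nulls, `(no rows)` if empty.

8 | 9 ; 8 | 11 ; 13 | 36

Pairs (a,b) with same priority, a.age_days < b.age_days, a.id < b.id.
priority groups: high:{16} low:{13,32,36} med:{8,9,11,24,28} urgent:{14,19,21}
Ordered by (a.id, b.id); first 3.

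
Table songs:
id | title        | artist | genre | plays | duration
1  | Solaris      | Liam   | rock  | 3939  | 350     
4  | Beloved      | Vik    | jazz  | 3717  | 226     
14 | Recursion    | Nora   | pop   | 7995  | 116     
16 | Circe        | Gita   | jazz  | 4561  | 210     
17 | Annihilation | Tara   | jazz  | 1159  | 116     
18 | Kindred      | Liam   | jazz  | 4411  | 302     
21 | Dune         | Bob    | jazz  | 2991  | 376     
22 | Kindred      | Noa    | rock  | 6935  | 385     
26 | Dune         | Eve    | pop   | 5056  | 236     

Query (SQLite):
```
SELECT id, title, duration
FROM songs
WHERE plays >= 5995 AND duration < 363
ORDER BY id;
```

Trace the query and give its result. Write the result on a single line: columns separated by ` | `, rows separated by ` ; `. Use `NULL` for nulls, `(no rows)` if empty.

14 | Recursion | 116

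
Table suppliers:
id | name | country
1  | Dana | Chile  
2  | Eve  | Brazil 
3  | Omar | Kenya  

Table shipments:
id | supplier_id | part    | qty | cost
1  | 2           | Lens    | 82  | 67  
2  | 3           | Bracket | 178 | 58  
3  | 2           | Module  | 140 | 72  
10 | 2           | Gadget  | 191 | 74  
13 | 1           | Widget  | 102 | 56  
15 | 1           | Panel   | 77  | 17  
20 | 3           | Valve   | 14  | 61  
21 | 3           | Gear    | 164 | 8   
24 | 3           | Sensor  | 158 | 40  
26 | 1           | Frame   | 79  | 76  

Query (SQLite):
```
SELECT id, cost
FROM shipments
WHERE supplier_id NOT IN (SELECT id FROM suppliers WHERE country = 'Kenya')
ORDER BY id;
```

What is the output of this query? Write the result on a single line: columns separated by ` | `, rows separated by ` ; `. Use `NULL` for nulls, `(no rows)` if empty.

Inner query: suppliers.id where country = 'Kenya'.
Outer: keep shipments rows whose supplier_id is not in that set.
Inner query → {3}

1 | 67 ; 3 | 72 ; 10 | 74 ; 13 | 56 ; 15 | 17 ; 26 | 76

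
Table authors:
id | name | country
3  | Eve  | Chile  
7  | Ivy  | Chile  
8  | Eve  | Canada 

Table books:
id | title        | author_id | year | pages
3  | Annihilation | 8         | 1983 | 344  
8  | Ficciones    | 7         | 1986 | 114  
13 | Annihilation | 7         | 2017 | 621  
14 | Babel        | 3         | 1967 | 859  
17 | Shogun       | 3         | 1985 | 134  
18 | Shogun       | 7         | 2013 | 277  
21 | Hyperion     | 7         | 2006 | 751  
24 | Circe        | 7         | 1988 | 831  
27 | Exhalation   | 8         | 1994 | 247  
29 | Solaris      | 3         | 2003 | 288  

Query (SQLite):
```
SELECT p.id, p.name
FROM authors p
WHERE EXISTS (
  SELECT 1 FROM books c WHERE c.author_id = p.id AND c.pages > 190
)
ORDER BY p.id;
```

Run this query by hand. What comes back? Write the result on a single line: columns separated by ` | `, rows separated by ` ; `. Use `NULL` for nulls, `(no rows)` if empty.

3 | Eve ; 7 | Ivy ; 8 | Eve

For each authors row, check whether any books with matching author_id has pages > 190.
Keep rows where that is true.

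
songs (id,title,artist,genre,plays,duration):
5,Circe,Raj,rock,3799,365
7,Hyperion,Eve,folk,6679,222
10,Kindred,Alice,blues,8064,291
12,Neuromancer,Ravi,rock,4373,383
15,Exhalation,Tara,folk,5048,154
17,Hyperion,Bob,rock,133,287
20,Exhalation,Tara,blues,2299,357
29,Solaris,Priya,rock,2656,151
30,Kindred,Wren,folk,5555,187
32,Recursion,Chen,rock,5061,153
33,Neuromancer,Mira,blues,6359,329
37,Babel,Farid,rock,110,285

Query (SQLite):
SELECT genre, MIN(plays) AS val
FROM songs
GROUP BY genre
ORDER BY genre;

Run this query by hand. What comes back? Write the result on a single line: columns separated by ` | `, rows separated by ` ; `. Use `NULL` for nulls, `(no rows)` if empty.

blues | 2299 ; folk | 5048 ; rock | 110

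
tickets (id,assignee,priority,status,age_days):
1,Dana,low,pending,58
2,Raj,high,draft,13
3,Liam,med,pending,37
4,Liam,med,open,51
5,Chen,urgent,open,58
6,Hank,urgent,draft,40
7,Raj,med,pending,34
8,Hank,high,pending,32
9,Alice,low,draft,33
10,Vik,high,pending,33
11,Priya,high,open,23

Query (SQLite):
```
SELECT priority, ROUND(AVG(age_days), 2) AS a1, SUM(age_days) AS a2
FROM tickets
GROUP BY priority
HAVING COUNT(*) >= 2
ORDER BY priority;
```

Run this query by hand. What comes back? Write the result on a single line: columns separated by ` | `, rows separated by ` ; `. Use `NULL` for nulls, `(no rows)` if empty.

Group tickets by priority.
Per group compute: ROUND(AVG(age_days), 2), SUM(age_days).
HAVING: drop groups with fewer than 2 rows.
  high: ids {2, 8, 10, 11} → ROUND(AVG(age_days), 2)=25.25, SUM(age_days)=101
  low: ids {1, 9} → ROUND(AVG(age_days), 2)=45.5, SUM(age_days)=91
  med: ids {3, 4, 7} → ROUND(AVG(age_days), 2)=40.67, SUM(age_days)=122
  urgent: ids {5, 6} → ROUND(AVG(age_days), 2)=49, SUM(age_days)=98

high | 25.25 | 101 ; low | 45.5 | 91 ; med | 40.67 | 122 ; urgent | 49 | 98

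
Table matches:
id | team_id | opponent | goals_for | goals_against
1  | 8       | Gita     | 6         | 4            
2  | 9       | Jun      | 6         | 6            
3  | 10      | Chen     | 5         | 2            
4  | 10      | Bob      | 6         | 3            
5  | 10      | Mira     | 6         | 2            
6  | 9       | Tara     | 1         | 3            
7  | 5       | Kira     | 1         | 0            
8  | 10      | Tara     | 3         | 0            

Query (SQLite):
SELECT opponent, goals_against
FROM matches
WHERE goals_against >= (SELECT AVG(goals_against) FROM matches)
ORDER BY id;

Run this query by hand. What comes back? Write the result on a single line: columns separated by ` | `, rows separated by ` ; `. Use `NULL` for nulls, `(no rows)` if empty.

Gita | 4 ; Jun | 6 ; Bob | 3 ; Tara | 3

Scalar subquery: AVG(goals_against) over all matches rows = 2.5.
Keep rows where goals_against >= that value.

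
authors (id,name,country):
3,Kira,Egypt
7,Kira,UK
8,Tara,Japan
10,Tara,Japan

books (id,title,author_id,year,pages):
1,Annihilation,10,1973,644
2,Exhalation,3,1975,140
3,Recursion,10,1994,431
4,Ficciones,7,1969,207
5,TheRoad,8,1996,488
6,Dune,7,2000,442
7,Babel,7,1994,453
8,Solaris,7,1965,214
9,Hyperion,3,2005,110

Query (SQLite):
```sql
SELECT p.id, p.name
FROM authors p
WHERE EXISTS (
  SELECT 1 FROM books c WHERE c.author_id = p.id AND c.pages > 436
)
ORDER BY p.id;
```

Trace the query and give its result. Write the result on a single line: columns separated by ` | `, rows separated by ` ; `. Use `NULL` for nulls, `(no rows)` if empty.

For each authors row, check whether any books with matching author_id has pages > 436.
Keep rows where that is true.

7 | Kira ; 8 | Tara ; 10 | Tara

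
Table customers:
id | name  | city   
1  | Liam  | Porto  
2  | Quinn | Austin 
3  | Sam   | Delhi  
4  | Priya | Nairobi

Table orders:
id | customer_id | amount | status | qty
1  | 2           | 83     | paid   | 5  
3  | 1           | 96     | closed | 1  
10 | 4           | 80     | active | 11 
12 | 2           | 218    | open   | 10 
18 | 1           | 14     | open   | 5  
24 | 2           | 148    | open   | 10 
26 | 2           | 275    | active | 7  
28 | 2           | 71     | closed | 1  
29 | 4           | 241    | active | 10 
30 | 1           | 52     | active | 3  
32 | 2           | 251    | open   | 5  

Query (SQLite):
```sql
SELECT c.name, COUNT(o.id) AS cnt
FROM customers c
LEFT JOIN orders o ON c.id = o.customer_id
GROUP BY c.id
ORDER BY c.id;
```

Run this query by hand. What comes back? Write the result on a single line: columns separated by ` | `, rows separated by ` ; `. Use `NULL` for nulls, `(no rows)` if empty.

Liam | 3 ; Quinn | 6 ; Sam | 0 ; Priya | 2

LEFT JOIN keeps every customers row; unmatched ones get NULL for orders columns.
Group by customers.id and compute COUNT(o.id). COUNT(col) of an all-NULL group is 0.
  1: ids {3, 18, 30} → COUNT(o.id)=3
  2: ids {1, 12, 24, 26, 28, 32} → COUNT(o.id)=6
  3: ids {—} → COUNT(o.id)=0
  4: ids {10, 29} → COUNT(o.id)=2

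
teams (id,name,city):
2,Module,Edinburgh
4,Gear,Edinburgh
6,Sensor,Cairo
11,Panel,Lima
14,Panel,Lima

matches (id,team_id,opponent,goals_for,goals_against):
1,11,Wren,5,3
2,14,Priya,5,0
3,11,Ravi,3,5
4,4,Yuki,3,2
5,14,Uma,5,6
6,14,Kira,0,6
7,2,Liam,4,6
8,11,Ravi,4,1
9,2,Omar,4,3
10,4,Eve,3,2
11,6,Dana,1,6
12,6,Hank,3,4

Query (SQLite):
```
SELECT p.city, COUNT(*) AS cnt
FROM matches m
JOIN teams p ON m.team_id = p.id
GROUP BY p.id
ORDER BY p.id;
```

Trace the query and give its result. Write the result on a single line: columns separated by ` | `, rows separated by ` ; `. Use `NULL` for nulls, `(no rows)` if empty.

Join each matches row to its teams via team_id.
Group joined rows by teams.id; compute COUNT(*) per group.
  2: ids {7, 9} → COUNT(*)=2
  4: ids {4, 10} → COUNT(*)=2
  6: ids {11, 12} → COUNT(*)=2
  11: ids {1, 3, 8} → COUNT(*)=3
  14: ids {2, 5, 6} → COUNT(*)=3

Edinburgh | 2 ; Edinburgh | 2 ; Cairo | 2 ; Lima | 3 ; Lima | 3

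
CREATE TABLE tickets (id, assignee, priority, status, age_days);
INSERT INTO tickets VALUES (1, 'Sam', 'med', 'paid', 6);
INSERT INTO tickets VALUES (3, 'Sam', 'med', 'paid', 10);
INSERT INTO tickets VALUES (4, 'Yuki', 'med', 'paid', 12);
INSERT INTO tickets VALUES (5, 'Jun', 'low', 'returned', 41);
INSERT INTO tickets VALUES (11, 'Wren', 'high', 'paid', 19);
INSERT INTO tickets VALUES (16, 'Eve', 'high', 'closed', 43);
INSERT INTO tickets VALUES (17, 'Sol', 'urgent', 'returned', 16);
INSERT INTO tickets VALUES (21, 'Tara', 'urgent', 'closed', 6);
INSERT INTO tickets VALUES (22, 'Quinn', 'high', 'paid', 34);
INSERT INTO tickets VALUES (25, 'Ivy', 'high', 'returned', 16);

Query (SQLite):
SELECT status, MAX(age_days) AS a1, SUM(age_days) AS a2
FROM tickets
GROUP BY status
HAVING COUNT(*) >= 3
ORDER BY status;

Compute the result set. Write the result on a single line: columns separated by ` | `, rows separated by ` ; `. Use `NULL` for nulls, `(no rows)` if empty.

paid | 34 | 81 ; returned | 41 | 73

Group tickets by status.
Per group compute: MAX(age_days), SUM(age_days).
HAVING: drop groups with fewer than 3 rows.
  closed: ids {16, 21} → MAX(age_days)=43, SUM(age_days)=49
  paid: ids {1, 3, 4, 11, 22} → MAX(age_days)=34, SUM(age_days)=81
  returned: ids {5, 17, 25} → MAX(age_days)=41, SUM(age_days)=73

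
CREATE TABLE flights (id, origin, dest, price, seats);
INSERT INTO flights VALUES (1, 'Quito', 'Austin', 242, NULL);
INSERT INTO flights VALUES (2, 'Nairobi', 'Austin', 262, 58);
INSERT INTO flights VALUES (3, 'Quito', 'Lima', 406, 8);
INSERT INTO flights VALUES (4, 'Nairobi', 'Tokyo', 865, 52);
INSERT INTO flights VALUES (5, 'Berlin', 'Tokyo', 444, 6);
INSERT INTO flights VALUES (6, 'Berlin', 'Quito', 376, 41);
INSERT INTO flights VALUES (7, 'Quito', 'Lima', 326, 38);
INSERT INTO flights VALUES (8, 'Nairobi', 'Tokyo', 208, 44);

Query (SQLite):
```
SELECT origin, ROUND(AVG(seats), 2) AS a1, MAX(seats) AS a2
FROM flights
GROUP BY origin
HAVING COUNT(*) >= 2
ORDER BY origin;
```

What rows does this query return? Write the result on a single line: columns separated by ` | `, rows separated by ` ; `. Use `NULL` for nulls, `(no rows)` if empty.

Berlin | 23.5 | 41 ; Nairobi | 51.33 | 58 ; Quito | 23 | 38

Group flights by origin.
Per group compute: ROUND(AVG(seats), 2), MAX(seats).
HAVING: drop groups with fewer than 2 rows.
  Berlin: ids {5, 6} → ROUND(AVG(seats), 2)=23.5, MAX(seats)=41
  Nairobi: ids {2, 4, 8} → ROUND(AVG(seats), 2)=51.33, MAX(seats)=58
  Quito: ids {1, 3, 7} → ROUND(AVG(seats), 2)=23, MAX(seats)=38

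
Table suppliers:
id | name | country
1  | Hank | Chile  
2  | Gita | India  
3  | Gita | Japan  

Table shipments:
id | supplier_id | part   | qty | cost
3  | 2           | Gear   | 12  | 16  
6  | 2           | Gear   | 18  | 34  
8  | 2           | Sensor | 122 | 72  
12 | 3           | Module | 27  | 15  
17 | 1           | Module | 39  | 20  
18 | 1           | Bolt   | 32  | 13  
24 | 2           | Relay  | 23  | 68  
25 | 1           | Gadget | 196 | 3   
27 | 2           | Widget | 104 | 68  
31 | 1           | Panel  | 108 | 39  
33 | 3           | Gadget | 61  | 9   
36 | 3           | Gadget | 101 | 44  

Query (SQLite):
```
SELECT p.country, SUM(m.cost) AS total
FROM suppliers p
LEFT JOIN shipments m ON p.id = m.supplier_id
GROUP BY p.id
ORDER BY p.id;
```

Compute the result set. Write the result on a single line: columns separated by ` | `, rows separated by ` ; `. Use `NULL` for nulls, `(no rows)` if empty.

LEFT JOIN keeps every suppliers row; unmatched ones get NULL for shipments columns.
Group by suppliers.id and compute SUM(m.cost). SUM over an all-NULL group is NULL.
  1: ids {17, 18, 25, 31} → SUM(m.cost)=75
  2: ids {3, 6, 8, 24, 27} → SUM(m.cost)=258
  3: ids {12, 33, 36} → SUM(m.cost)=68

Chile | 75 ; India | 258 ; Japan | 68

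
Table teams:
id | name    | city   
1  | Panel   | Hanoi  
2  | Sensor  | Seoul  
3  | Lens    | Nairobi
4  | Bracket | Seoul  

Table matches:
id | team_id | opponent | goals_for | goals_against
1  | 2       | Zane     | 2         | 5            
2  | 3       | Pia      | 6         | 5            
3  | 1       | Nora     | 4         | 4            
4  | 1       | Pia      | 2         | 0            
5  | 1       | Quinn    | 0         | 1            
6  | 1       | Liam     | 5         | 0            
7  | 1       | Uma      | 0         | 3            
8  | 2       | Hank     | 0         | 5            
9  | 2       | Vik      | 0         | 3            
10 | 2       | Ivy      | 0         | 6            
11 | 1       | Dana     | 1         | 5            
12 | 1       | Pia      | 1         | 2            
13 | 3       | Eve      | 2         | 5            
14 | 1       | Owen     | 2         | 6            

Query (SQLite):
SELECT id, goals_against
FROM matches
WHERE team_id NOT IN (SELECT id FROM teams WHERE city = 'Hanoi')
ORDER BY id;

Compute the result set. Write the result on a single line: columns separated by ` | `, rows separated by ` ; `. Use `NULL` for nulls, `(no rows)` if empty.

Inner query: teams.id where city = 'Hanoi'.
Outer: keep matches rows whose team_id is not in that set.
Inner query → {1}

1 | 5 ; 2 | 5 ; 8 | 5 ; 9 | 3 ; 10 | 6 ; 13 | 5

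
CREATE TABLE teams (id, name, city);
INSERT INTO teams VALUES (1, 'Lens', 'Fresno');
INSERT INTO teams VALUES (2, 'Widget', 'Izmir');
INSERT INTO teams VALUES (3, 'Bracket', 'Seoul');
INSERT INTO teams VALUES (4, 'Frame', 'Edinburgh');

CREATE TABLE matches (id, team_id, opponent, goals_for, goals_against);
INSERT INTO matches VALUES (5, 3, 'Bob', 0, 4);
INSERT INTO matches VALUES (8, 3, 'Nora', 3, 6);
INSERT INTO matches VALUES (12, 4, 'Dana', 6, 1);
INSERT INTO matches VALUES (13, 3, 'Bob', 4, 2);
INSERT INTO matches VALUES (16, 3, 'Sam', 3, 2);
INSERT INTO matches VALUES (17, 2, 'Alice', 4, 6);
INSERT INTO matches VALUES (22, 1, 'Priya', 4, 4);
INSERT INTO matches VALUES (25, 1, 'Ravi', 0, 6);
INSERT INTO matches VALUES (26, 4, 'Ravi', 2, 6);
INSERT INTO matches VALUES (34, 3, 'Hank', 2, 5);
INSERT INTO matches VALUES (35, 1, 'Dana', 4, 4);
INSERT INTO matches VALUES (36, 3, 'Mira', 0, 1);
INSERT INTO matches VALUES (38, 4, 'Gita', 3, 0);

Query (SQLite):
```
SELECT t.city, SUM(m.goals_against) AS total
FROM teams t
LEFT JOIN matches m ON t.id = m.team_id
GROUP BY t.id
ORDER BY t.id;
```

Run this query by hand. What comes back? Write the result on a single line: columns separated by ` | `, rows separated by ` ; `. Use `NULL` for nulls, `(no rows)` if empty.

LEFT JOIN keeps every teams row; unmatched ones get NULL for matches columns.
Group by teams.id and compute SUM(m.goals_against). SUM over an all-NULL group is NULL.
  1: ids {22, 25, 35} → SUM(m.goals_against)=14
  2: ids {17} → SUM(m.goals_against)=6
  3: ids {5, 8, 13, 16, 34, 36} → SUM(m.goals_against)=20
  4: ids {12, 26, 38} → SUM(m.goals_against)=7

Fresno | 14 ; Izmir | 6 ; Seoul | 20 ; Edinburgh | 7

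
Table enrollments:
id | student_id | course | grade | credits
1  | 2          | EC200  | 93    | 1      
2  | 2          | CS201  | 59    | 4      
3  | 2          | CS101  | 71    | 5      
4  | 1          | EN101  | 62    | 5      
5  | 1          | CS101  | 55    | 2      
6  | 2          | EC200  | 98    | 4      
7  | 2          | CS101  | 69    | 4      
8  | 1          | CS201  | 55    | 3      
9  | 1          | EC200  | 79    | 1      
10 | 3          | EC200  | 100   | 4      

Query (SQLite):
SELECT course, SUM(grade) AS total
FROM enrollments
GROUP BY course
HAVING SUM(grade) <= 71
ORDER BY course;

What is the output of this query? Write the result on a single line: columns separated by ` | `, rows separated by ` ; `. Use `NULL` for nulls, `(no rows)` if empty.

Partition enrollments by course; compute SUM(grade) within each group.
HAVING: keep groups where SUM(grade) <= 71.
  CS101: ids {3, 5, 7} → SUM(grade)=195
  CS201: ids {2, 8} → SUM(grade)=114
  EC200: ids {1, 6, 9, 10} → SUM(grade)=370
  EN101: ids {4} → SUM(grade)=62

EN101 | 62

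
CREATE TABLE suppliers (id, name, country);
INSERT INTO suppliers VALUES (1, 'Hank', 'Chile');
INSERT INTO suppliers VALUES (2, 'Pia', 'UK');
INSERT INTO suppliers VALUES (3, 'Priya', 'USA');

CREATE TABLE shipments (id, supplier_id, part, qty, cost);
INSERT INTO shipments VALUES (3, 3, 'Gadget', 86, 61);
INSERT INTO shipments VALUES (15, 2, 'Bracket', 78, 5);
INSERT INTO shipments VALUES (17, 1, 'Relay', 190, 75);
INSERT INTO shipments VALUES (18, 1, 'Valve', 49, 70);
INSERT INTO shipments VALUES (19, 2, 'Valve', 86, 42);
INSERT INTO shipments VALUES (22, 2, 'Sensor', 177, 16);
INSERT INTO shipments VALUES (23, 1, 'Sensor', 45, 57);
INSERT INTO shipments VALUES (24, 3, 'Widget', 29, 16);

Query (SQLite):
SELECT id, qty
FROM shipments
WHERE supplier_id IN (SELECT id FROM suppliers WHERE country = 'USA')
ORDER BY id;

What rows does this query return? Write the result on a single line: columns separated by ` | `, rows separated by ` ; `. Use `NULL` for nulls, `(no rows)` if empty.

Inner query: suppliers.id where country = 'USA'.
Outer: keep shipments rows whose supplier_id is in that set.
Inner query → {3}

3 | 86 ; 24 | 29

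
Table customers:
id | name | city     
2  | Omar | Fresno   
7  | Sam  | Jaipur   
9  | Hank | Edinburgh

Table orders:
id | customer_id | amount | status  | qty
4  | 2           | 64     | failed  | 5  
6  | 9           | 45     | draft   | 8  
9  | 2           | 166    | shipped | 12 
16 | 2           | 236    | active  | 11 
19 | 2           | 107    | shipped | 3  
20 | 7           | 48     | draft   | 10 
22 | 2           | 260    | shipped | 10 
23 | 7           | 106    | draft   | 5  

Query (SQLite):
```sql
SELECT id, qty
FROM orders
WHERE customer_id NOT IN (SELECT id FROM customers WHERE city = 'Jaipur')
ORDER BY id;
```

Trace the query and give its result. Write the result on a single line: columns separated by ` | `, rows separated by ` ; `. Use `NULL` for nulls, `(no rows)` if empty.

Inner query: customers.id where city = 'Jaipur'.
Outer: keep orders rows whose customer_id is not in that set.
Inner query → {7}

4 | 5 ; 6 | 8 ; 9 | 12 ; 16 | 11 ; 19 | 3 ; 22 | 10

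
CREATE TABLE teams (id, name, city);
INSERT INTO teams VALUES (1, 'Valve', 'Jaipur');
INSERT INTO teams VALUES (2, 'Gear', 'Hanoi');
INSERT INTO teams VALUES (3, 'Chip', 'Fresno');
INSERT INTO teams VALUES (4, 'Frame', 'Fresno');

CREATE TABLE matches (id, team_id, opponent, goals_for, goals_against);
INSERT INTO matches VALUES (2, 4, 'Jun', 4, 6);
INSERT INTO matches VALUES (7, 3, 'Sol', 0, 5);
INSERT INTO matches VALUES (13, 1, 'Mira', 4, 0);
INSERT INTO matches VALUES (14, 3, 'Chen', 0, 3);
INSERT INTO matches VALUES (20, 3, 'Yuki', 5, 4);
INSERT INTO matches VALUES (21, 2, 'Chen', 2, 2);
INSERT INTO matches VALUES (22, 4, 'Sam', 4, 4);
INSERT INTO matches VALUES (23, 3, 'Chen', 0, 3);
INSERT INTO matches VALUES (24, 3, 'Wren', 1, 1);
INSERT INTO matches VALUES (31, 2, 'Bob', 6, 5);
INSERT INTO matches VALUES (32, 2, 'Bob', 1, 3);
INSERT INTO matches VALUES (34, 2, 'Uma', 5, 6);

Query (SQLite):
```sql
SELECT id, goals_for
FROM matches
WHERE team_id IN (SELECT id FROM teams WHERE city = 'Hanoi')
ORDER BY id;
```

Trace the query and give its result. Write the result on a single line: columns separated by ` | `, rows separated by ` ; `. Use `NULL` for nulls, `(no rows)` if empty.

Inner query: teams.id where city = 'Hanoi'.
Outer: keep matches rows whose team_id is in that set.
Inner query → {2}

21 | 2 ; 31 | 6 ; 32 | 1 ; 34 | 5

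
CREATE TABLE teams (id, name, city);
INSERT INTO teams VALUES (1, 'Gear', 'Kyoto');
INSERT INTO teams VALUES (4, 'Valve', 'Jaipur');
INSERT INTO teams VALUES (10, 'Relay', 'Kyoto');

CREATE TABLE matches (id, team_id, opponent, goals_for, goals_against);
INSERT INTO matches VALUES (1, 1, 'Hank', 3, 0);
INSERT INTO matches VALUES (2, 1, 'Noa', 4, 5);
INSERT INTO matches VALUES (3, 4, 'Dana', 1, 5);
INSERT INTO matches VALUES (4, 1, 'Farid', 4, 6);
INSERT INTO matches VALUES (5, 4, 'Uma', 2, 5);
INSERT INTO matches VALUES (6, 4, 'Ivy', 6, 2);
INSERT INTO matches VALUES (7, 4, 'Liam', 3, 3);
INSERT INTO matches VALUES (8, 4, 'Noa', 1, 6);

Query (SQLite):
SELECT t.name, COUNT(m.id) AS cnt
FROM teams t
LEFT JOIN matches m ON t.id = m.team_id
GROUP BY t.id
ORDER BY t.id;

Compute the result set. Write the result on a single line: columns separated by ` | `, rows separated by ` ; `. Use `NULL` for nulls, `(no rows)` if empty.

Gear | 3 ; Valve | 5 ; Relay | 0

LEFT JOIN keeps every teams row; unmatched ones get NULL for matches columns.
Group by teams.id and compute COUNT(m.id). COUNT(col) of an all-NULL group is 0.
  1: ids {1, 2, 4} → COUNT(m.id)=3
  4: ids {3, 5, 6, 7, 8} → COUNT(m.id)=5
  10: ids {—} → COUNT(m.id)=0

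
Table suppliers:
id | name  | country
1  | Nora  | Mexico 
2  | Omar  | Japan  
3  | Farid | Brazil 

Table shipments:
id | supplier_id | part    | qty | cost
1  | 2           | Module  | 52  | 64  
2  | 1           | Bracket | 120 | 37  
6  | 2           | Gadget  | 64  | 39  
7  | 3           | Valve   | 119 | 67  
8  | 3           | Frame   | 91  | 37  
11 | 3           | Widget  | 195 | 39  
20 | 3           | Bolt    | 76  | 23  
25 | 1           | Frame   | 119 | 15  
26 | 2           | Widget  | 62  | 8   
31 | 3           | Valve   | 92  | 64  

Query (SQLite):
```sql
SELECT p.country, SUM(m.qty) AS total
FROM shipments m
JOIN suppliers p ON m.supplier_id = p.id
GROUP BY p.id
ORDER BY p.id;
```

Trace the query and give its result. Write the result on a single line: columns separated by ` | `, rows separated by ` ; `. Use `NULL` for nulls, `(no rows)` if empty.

Mexico | 239 ; Japan | 178 ; Brazil | 573

Join each shipments row to its suppliers via supplier_id.
Group joined rows by suppliers.id; compute SUM(m.qty) per group.
  1: ids {2, 25} → SUM(m.qty)=239
  2: ids {1, 6, 26} → SUM(m.qty)=178
  3: ids {7, 8, 11, 20, 31} → SUM(m.qty)=573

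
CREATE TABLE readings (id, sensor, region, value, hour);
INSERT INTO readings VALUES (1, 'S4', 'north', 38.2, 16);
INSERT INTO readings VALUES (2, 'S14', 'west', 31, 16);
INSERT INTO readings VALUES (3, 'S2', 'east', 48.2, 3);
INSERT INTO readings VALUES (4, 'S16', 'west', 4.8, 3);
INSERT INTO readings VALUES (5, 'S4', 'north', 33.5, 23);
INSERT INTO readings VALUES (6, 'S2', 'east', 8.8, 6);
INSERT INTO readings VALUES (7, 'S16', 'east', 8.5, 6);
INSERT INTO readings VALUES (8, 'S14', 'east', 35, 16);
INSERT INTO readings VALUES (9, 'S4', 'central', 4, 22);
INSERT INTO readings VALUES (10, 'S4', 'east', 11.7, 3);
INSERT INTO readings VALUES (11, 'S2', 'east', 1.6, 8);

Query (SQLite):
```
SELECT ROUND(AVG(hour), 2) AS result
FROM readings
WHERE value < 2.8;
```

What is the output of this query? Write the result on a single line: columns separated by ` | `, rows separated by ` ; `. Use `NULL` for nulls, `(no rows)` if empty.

Rows where value < 2.8 → hour values: [8].
AVG = 8 / 1 (rounded to 2 dp).

8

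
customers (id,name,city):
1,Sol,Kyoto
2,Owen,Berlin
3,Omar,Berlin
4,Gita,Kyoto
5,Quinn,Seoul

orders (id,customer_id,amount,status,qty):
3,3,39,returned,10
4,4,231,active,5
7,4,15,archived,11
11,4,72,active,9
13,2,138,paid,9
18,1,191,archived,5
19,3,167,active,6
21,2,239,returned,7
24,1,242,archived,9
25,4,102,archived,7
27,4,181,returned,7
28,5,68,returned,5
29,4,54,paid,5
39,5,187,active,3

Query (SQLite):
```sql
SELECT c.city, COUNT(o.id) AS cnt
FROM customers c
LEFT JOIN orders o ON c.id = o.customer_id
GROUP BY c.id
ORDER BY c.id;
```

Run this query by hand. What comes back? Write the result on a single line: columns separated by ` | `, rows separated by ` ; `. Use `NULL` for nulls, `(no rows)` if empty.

Kyoto | 2 ; Berlin | 2 ; Berlin | 2 ; Kyoto | 6 ; Seoul | 2

LEFT JOIN keeps every customers row; unmatched ones get NULL for orders columns.
Group by customers.id and compute COUNT(o.id). COUNT(col) of an all-NULL group is 0.
  1: ids {18, 24} → COUNT(o.id)=2
  2: ids {13, 21} → COUNT(o.id)=2
  3: ids {3, 19} → COUNT(o.id)=2
  4: ids {4, 7, 11, 25, 27, 29} → COUNT(o.id)=6
  5: ids {28, 39} → COUNT(o.id)=2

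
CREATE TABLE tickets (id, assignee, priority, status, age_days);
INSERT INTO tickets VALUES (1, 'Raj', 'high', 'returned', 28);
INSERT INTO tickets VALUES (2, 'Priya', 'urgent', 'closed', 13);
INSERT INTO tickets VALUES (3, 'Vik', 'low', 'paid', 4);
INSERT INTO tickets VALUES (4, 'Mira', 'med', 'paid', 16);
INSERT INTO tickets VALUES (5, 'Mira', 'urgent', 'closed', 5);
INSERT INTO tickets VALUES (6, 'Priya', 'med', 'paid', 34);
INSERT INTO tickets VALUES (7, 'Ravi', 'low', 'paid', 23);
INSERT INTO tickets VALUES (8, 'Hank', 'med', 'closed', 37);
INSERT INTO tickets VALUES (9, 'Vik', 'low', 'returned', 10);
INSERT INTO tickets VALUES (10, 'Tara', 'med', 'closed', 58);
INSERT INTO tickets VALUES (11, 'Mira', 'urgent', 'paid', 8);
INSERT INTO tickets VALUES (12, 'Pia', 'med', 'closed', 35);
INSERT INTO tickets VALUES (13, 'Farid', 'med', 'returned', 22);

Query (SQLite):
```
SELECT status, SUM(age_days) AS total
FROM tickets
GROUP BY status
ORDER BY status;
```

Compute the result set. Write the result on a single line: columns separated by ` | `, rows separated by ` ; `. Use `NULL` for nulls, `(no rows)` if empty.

closed | 148 ; paid | 85 ; returned | 60

Partition tickets by status; compute SUM(age_days) within each group.
  closed: ids {2, 5, 8, 10, 12} → SUM(age_days)=148
  paid: ids {3, 4, 6, 7, 11} → SUM(age_days)=85
  returned: ids {1, 9, 13} → SUM(age_days)=60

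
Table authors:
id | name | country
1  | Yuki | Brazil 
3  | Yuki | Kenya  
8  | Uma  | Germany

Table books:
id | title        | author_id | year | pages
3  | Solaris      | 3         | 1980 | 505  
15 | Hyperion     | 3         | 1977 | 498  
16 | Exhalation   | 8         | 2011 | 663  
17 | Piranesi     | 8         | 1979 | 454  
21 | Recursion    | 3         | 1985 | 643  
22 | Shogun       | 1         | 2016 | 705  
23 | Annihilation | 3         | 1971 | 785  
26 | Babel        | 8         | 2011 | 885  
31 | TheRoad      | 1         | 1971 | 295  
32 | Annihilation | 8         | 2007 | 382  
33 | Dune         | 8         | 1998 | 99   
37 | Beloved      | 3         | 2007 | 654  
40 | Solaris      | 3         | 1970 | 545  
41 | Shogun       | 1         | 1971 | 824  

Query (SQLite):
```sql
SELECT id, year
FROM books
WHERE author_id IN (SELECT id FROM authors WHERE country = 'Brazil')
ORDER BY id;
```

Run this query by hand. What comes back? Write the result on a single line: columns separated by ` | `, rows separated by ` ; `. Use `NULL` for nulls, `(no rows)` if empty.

Inner query: authors.id where country = 'Brazil'.
Outer: keep books rows whose author_id is in that set.
Inner query → {1}

22 | 2016 ; 31 | 1971 ; 41 | 1971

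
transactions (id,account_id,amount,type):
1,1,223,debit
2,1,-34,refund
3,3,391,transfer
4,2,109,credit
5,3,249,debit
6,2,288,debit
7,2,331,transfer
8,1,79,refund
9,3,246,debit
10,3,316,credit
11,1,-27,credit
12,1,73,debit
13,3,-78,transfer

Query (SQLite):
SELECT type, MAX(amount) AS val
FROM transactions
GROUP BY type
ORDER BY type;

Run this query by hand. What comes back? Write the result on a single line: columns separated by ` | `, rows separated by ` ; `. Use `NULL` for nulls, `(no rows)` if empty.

credit | 316 ; debit | 288 ; refund | 79 ; transfer | 391

Partition transactions by type; compute MAX(amount) within each group.
  credit: ids {4, 10, 11} → MAX(amount)=316
  debit: ids {1, 5, 6, 9, 12} → MAX(amount)=288
  refund: ids {2, 8} → MAX(amount)=79
  transfer: ids {3, 7, 13} → MAX(amount)=391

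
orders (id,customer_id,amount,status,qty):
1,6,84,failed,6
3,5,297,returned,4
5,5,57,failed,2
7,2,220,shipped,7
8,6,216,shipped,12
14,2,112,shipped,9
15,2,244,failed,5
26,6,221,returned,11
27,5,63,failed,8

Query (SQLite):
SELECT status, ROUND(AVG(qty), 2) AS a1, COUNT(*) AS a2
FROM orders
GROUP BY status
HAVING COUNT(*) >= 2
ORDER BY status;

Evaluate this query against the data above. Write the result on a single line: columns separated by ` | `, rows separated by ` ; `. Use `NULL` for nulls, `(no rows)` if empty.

failed | 5.25 | 4 ; returned | 7.5 | 2 ; shipped | 9.33 | 3

Group orders by status.
Per group compute: ROUND(AVG(qty), 2), COUNT(*).
HAVING: drop groups with fewer than 2 rows.
  failed: ids {1, 5, 15, 27} → ROUND(AVG(qty), 2)=5.25, COUNT(*)=4
  returned: ids {3, 26} → ROUND(AVG(qty), 2)=7.5, COUNT(*)=2
  shipped: ids {7, 8, 14} → ROUND(AVG(qty), 2)=9.33, COUNT(*)=3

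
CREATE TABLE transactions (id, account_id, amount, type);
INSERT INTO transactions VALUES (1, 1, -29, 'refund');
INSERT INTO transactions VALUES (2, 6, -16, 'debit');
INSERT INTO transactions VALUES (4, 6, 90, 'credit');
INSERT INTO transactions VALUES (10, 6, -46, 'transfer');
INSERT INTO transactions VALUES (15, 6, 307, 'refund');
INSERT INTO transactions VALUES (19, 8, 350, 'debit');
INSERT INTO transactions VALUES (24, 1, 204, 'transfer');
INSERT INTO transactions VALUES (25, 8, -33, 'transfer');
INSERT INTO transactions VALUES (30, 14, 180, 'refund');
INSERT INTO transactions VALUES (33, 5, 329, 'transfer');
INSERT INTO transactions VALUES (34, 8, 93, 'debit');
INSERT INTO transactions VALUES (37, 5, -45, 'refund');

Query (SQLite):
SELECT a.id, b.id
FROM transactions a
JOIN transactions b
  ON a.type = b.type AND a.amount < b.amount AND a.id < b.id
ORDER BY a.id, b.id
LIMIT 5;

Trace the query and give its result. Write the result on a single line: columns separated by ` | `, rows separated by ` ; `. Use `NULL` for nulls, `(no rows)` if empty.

1 | 15 ; 1 | 30 ; 2 | 19 ; 2 | 34 ; 10 | 24

Pairs (a,b) with same type, a.amount < b.amount, a.id < b.id.
type groups: credit:{4} debit:{2,19,34} refund:{1,15,30,37} transfer:{10,24,25,33}
Ordered by (a.id, b.id); first 5.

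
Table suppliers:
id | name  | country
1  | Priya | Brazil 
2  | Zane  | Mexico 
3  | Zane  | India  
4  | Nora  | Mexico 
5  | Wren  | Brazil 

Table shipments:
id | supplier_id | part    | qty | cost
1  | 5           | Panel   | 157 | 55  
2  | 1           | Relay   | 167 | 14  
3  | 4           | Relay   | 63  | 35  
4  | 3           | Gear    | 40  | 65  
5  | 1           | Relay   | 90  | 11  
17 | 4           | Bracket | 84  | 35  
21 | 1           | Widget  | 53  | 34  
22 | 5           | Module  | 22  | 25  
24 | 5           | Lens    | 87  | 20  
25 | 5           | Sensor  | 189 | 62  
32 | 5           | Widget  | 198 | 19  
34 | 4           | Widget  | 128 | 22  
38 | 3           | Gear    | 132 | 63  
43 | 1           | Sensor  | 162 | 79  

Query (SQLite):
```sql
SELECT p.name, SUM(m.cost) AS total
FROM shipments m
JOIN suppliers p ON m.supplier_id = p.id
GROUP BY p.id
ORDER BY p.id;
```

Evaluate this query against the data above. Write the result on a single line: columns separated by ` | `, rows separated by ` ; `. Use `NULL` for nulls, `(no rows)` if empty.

Priya | 138 ; Zane | 128 ; Nora | 92 ; Wren | 181

Join each shipments row to its suppliers via supplier_id.
Group joined rows by suppliers.id; compute SUM(m.cost) per group.
  1: ids {2, 5, 21, 43} → SUM(m.cost)=138
  3: ids {4, 38} → SUM(m.cost)=128
  4: ids {3, 17, 34} → SUM(m.cost)=92
  5: ids {1, 22, 24, 25, 32} → SUM(m.cost)=181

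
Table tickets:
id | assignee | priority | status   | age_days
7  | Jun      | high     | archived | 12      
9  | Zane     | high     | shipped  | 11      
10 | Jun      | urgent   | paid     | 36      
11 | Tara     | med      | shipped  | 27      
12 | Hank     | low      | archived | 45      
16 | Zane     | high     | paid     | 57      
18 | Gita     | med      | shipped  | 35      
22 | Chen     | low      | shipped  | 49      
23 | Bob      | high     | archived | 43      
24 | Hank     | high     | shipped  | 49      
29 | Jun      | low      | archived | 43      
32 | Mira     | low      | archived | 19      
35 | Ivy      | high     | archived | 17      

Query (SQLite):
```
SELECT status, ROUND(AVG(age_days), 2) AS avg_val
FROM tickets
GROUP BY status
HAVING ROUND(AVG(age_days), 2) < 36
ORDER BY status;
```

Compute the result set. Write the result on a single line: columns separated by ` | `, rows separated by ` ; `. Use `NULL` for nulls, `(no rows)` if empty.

Partition tickets by status; compute ROUND(AVG(age_days), 2) within each group.
HAVING: keep groups where ROUND(AVG(age_days), 2) < 36.
  archived: ids {7, 12, 23, 29, 32, 35} → ROUND(AVG(age_days), 2)=29.83
  paid: ids {10, 16} → ROUND(AVG(age_days), 2)=46.5
  shipped: ids {9, 11, 18, 22, 24} → ROUND(AVG(age_days), 2)=34.2

archived | 29.83 ; shipped | 34.2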